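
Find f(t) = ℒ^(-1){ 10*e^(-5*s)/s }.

The factor e^(-5s) signals a time shift by c = 5 (second shifting theorem).
L{10} = 10/s, so L^-1{10/s} = 10.
Hence the inverse is u(t - 5) times that function evaluated at t - 5.

f(t) = Heaviside(t - 5)*(10)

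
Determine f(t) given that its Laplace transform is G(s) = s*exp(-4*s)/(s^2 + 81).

The factor e^(-4s) signals a time shift by c = 4 (second shifting theorem).
L{cos(9t)} = s/(s^2 + 81), so L^-1{s/(s^2 + 81)} = cos(9*t).
Hence the inverse is u(t - 4) times that function evaluated at t - 4.

f(t) = Heaviside(t - 4)*(cos(9*t - 36))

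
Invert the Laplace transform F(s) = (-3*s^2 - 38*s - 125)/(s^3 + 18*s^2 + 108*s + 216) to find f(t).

Factor the denominator: s^3 + 18*s^2 + 108*s + 216 = (s + 6)^3.
Partial fraction decomposition gives [-3/(s + 6)] + [-2/(s + 6)^2] + [-5/(s + 6)^3].
Invert each term: -3/(s + 6) ↔ -3e^(-6t); -2/(s + 6)^2 ↔ -2t·e^(-6t); -5/(s + 6)^3 ↔ (-5/2)t^2·e^(-6t).

f(t) = -5*t^2*exp(-6*t)/2 - 2*t*exp(-6*t) - 3*exp(-6*t)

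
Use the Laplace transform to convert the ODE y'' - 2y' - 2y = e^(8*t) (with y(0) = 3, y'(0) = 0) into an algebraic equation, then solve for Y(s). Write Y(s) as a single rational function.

Take the Laplace transform of both sides.
The derivative rules (L{y''} = s^2 Y - s·y(0) - y'(0) and L{y'} = sY - y(0), with y(0) = 3, y'(0) = 0) turn the left side into (s^2 - 2*s - 2)Y - (3*s - 6).
The right side is L{e^(8*t)} = 1/(s - 8).
So (s^2 - 2*s - 2)Y = 1/(s - 8) + (3*s - 6).
Isolate Y and clear denominators.

Y(s) = (3*s^2 - 30*s + 49)/(s^3 - 10*s^2 + 14*s + 16)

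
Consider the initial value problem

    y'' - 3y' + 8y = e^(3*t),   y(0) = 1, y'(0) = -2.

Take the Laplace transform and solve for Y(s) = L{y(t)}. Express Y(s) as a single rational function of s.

Take the Laplace transform of both sides.
The derivative rules (L{y''} = s^2 Y - s·y(0) - y'(0) and L{y'} = sY - y(0), with y(0) = 1, y'(0) = -2) turn the left side into (s^2 - 3*s + 8)Y - (s - 5).
The right side is L{e^(3*t)} = 1/(s - 3).
So (s^2 - 3*s + 8)Y = 1/(s - 3) + (s - 5).
Solve for Y(s) and write it as one ratio of polynomials.

Y(s) = (s^2 - 8*s + 16)/(s^3 - 6*s^2 + 17*s - 24)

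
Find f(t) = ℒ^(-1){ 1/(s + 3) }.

f(t) = exp(-3*t)

Since L{e^(-3t)} = 1/(s + 3), the inverse is e^(-3*t).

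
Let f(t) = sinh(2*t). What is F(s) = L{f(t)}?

L{sinh(2t)} = 2/(s^2 - 4).

F(s) = 2/(s^2 - 4)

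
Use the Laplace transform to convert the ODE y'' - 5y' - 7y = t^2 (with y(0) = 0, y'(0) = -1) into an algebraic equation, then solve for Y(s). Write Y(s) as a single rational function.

Y(s) = (-s^3 + 2)/(s^5 - 5*s^4 - 7*s^3)

Apply the Laplace transform to the equation.
Using L{y''} = s^2 Y - s·y(0) - y'(0) and L{y'} = sY - y(0), with y(0) = 0, y'(0) = -1, the left side becomes (s^2 - 5*s - 7)Y - (-1).
The right side is L{t^2} = 2/s^3.
So (s^2 - 5*s - 7)Y = 2/s^3 + (-1).
Divide through and combine into a single rational function.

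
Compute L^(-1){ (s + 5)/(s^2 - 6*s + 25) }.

2*exp(3*t)*sin(4*t) + exp(3*t)*cos(4*t)

Complete the square in the denominator: s^2 - 6*s + 25 = (s - 3)^2 + 4^2.
Split the numerator to match: s + 5 = 1·(s - 3) + 2·4.
Invert each term: 1·(s - 3)/((s - 3)^2 + 16) ↔ e^(3t)cos(4t); 2·4/((s - 3)^2 + 16) ↔ 2e^(3t)sin(4t).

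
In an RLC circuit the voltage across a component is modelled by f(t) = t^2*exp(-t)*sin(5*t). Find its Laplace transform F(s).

L{sin(5t)} = 5/(s^2 + 25).
Multiplying by e^(-t) shifts s → s + 1, so L{exp(-t)*sin(5*t)} = 5/((s + 1)^2 + 25).
Then apply L{t^2·g(t)} = (-1)^2 d^2/ds^2[G(s)] with G(s) = 5/((s + 1)^2 + 25):
differentiating 2 times and applying the sign gives 10*(3*s^2 + 6*s - 22)/(s^2 + 2*s + 26)^3.

F(s) = 10*(3*s^2 + 6*s - 22)/(s^2 + 2*s + 26)^3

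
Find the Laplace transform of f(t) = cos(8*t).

s/(s^2 + 64)

L{cos(8t)} = s/(s^2 + 64).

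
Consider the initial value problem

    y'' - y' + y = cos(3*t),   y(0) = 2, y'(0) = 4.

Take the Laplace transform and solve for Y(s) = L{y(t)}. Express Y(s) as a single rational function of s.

Y(s) = (2*s^3 + 2*s^2 + 19*s + 18)/(s^4 - s^3 + 10*s^2 - 9*s + 9)

Transform both sides with L{·}.
The derivative rules (L{y''} = s^2 Y - s·y(0) - y'(0) and L{y'} = sY - y(0), with y(0) = 2, y'(0) = 4) turn the left side into (s^2 - s + 1)Y - (2*s + 2).
The right side is L{cos(3*t)} = s/(s^2 + 9).
So (s^2 - s + 1)Y = s/(s^2 + 9) + (2*s + 2).
Isolate Y and clear denominators.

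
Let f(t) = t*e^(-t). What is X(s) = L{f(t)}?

X(s) = (s + 1)^(-2)

L{e^(-t)} = 1/(s + 1).
Then apply L{t·g(t)} = -d/ds[G(s)] with G(s) = 1/(s + 1):
differentiating 1 time and applying the sign gives (s + 1)^(-2).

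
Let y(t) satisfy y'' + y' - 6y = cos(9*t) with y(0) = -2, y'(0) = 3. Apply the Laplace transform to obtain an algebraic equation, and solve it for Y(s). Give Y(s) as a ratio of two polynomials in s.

Y(s) = (-2*s^3 + s^2 - 161*s + 81)/(s^4 + s^3 + 75*s^2 + 81*s - 486)

Laplace-transform each side.
With L{y''} = s^2 Y - s·y(0) - y'(0) and L{y'} = sY - y(0), with y(0) = -2, y'(0) = 3: the LHS transforms to (s^2 + s - 6)Y - (-2*s + 1).
The right side is L{cos(9*t)} = s/(s^2 + 81).
So (s^2 + s - 6)Y = s/(s^2 + 81) + (-2*s + 1).
Divide through and combine into a single rational function.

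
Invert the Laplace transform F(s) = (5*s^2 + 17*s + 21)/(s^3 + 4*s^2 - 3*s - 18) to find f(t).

f(t) = -3*t*exp(-3*t) + 3*exp(2*t) + 2*exp(-3*t)

Factor the denominator: s^3 + 4*s^2 - 3*s - 18 = (s - 2)*(s + 3)^2.
Partial fraction decomposition gives [2/(s + 3)] + [-3/(s + 3)^2] + [3/(s - 2)].
Invert each term: 2/(s + 3) ↔ 2e^(-3t); -3/(s + 3)^2 ↔ -3t·e^(-3t); 3/(s - 2) ↔ 3e^(2t).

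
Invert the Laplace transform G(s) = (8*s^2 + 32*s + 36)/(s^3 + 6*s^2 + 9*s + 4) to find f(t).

Factor the denominator: s^3 + 6*s^2 + 9*s + 4 = (s + 1)^2*(s + 4).
Partial fraction decomposition gives [4/(s + 1)] + [4/(s + 1)^2] + [4/(s + 4)].
Invert each term: 4/(s + 1) ↔ 4e^(-t); 4/(s + 1)^2 ↔ 4t·e^(-t); 4/(s + 4) ↔ 4e^(-4t).

f(t) = 4*t*exp(-t) + 4*exp(-t) + 4*exp(-4*t)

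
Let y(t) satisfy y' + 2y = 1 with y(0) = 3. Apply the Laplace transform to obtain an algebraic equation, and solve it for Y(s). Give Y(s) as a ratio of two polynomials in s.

Apply the Laplace transform to the equation.
Using L{y'} = sY - y(0) = sY - 3, the left side becomes (s + 2)Y - (3).
The right side is L{1} = 1/s.
So (s + 2)Y = 1/s + (3).
Isolate Y and clear denominators.

Y(s) = (3*s + 1)/(s^2 + 2*s)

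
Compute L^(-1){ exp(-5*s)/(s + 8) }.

The factor e^(-5s) signals a time shift by c = 5 (second shifting theorem).
L{e^(-8t)} = 1/(s + 8), so L^-1{1/(s + 8)} = exp(-8*t).
Hence the inverse is u(t - 5) times that function evaluated at t - 5.

Heaviside(t - 5)*(exp(-8*t + 40))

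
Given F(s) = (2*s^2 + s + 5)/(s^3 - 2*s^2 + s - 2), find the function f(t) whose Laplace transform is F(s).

Factor the denominator: s^3 - 2*s^2 + s - 2 = (s - 2)*(s^2 + 1).
Partial fraction decomposition gives [3/(s - 2)] + [-s/(s^2 + 1)] + [-1/(s^2 + 1)].
Invert each term: 3/(s - 2) ↔ 3e^(2t); -1·s/(s^2 + 1) ↔ -cos(t); -1·1/(s^2 + 1) ↔ -sin(t).

f(t) = 3*exp(2*t) - sin(t) - cos(t)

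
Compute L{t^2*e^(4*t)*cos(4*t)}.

L{cos(4t)} = s/(s^2 + 16).
Multiplying by e^(4t) shifts s → s - 4, so L{e^(4*t)*cos(4*t)} = (s - 4)/((s - 4)^2 + 16).
Then apply L{t^2·g(t)} = (-1)^2 d^2/ds^2[H(s)] with H(s) = (s - 4)/((s - 4)^2 + 16):
differentiating 2 times and applying the sign gives 2*(s - 4)*(s^2 - 8*s - 32)/(s^2 - 8*s + 32)^3.

2*(s - 4)*(s^2 - 8*s - 32)/(s^2 - 8*s + 32)^3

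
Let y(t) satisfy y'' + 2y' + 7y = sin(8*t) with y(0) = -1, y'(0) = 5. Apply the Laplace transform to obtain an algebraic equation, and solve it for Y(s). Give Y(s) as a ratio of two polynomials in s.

Apply the Laplace transform to the equation.
The derivative rules (L{y''} = s^2 Y - s·y(0) - y'(0) and L{y'} = sY - y(0), with y(0) = -1, y'(0) = 5) turn the left side into (s^2 + 2*s + 7)Y - (-s + 3).
The right side is L{sin(8*t)} = 8/(s^2 + 64).
So (s^2 + 2*s + 7)Y = 8/(s^2 + 64) + (-s + 3).
Solve for Y(s) and write it as one ratio of polynomials.

Y(s) = (-s^3 + 3*s^2 - 64*s + 200)/(s^4 + 2*s^3 + 71*s^2 + 128*s + 448)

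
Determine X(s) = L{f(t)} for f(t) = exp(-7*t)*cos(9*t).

L{cos(9t)} = s/(s^2 + 81).
By the first shifting theorem, multiplying by e^(-7t) replaces s with s + 7.

X(s) = (s + 7)/((s + 7)^2 + 81)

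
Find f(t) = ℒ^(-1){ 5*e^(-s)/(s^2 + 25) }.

f(t) = Heaviside(t - 1)*(sin(5*t - 5))

The factor e^(-s) signals a time shift by c = 1 (second shifting theorem).
L{sin(5t)} = 5/(s^2 + 25), so L^-1{5/(s^2 + 25)} = sin(5*t).
Hence the inverse is u(t - 1) times that function evaluated at t - 1.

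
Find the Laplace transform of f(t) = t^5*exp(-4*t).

120/(s + 4)^6

L{t^5} = 5!/s^6 = 120/s^6.
By the first shifting theorem, multiplying by e^(-4t) replaces s with s + 4.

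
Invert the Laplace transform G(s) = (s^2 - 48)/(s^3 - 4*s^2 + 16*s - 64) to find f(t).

f(t) = -exp(4*t) + 2*sin(4*t) + 2*cos(4*t)

Factor the denominator: s^3 - 4*s^2 + 16*s - 64 = (s - 4)*(s^2 + 16).
Partial fraction decomposition gives [-1/(s - 4)] + [2*s/(s^2 + 16)] + [8/(s^2 + 16)].
Invert each term: -1/(s - 4) ↔ -e^(4t); 2·s/(s^2 + 16) ↔ 2cos(4t); 2·4/(s^2 + 16) ↔ 2sin(4t).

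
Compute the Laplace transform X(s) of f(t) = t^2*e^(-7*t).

X(s) = 2/(s + 7)^3

L{e^(-7t)} = 1/(s + 7).
Then apply L{t^2·g(t)} = (-1)^2 d^2/ds^2[G(s)] with G(s) = 1/(s + 7):
differentiating 2 times and applying the sign gives 2/(s + 7)^3.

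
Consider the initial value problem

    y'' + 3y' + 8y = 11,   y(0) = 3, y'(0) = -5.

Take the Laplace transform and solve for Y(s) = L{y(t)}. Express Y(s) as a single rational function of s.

Y(s) = (3*s^2 + 4*s + 11)/(s^3 + 3*s^2 + 8*s)

Apply the Laplace transform to the equation.
With L{y''} = s^2 Y - s·y(0) - y'(0) and L{y'} = sY - y(0), with y(0) = 3, y'(0) = -5: the LHS transforms to (s^2 + 3*s + 8)Y - (3*s + 4).
The right side is L{11} = 11/s.
So (s^2 + 3*s + 8)Y = 11/s + (3*s + 4).
Solve for Y(s) and write it as one ratio of polynomials.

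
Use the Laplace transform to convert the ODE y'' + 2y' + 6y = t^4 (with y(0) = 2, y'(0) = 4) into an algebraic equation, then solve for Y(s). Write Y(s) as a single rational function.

Apply the Laplace transform to the equation.
With L{y''} = s^2 Y - s·y(0) - y'(0) and L{y'} = sY - y(0), with y(0) = 2, y'(0) = 4: the LHS transforms to (s^2 + 2*s + 6)Y - (2*s + 8).
The right side is L{t^4} = 24/s^5.
So (s^2 + 2*s + 6)Y = 24/s^5 + (2*s + 8).
Divide through and combine into a single rational function.

Y(s) = (2*s^6 + 8*s^5 + 24)/(s^7 + 2*s^6 + 6*s^5)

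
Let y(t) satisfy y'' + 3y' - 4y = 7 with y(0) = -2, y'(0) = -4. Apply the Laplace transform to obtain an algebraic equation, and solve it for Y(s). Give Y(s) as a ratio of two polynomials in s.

Apply the Laplace transform to the equation.
The derivative rules (L{y''} = s^2 Y - s·y(0) - y'(0) and L{y'} = sY - y(0), with y(0) = -2, y'(0) = -4) turn the left side into (s^2 + 3*s - 4)Y - (-2*s - 10).
The right side is L{7} = 7/s.
So (s^2 + 3*s - 4)Y = 7/s + (-2*s - 10).
Isolate Y and clear denominators.

Y(s) = (-2*s^2 - 10*s + 7)/(s^3 + 3*s^2 - 4*s)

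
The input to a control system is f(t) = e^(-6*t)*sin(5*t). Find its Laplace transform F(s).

L{sin(5t)} = 5/(s^2 + 25).
By the first shifting theorem, multiplying by e^(-6t) replaces s with s + 6.

F(s) = 5/((s + 6)^2 + 25)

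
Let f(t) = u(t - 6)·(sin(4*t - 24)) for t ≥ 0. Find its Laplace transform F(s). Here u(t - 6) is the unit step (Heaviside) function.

By the second shifting theorem, L{u(t - c)·g(t - c)} = e^(-cs)·G(s) with c = 6 and G(s) = L{g(t)}.
L{sin(4t)} = 4/(s^2 + 16).

F(s) = 4*exp(-6*s)/(s^2 + 16)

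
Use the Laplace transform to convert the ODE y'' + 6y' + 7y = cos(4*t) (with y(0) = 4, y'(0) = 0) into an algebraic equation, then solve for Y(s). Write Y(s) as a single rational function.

Apply the Laplace transform to the equation.
With L{y''} = s^2 Y - s·y(0) - y'(0) and L{y'} = sY - y(0), with y(0) = 4, y'(0) = 0: the LHS transforms to (s^2 + 6*s + 7)Y - (4*s + 24).
The right side is L{cos(4*t)} = s/(s^2 + 16).
So (s^2 + 6*s + 7)Y = s/(s^2 + 16) + (4*s + 24).
Isolate Y and clear denominators.

Y(s) = (4*s^3 + 24*s^2 + 65*s + 384)/(s^4 + 6*s^3 + 23*s^2 + 96*s + 112)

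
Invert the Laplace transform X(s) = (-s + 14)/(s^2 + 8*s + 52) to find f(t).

f(t) = 3*exp(-4*t)*sin(6*t) - exp(-4*t)*cos(6*t)

Complete the square in the denominator: s^2 + 8*s + 52 = (s + 4)^2 + 6^2.
Split the numerator to match: -s + 14 = -1·(s + 4) + 3·6.
Invert each term: -1·(s + 4)/((s + 4)^2 + 36) ↔ -e^(-4t)cos(6t); 3·6/((s + 4)^2 + 36) ↔ 3e^(-4t)sin(6t).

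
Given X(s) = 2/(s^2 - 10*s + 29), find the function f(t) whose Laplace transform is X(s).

Rewrite the denominator: s^2 - 10*s + 29 = (s - 5)^2 + 4.
The form in (s - 5) signals a first-shifting-theorem factor e^(5t).
Since L{sin(2t)} = 2/(s^2 + 4), the inverse is e^(5*t)*sin(2*t).

f(t) = exp(5*t)*sin(2*t)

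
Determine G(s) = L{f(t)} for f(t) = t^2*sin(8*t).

L{sin(8t)} = 8/(s^2 + 64).
Then apply L{t^2·g(t)} = (-1)^2 d^2/ds^2[H(s)] with H(s) = 8/(s^2 + 64):
differentiating 2 times and applying the sign gives 16*(3*s^2 - 64)/(s^2 + 64)^3.

G(s) = 16*(3*s^2 - 64)/(s^2 + 64)^3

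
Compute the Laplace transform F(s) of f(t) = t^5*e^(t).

L{t^5} = 5!/s^6 = 120/s^6.
By the first shifting theorem, multiplying by e^(t) replaces s with s - 1.

F(s) = 120/(s - 1)^6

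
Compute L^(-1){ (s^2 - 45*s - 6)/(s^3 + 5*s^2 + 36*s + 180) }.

-5*sin(6*t) - 3*cos(6*t) + 4*exp(-5*t)

Factor the denominator: s^3 + 5*s^2 + 36*s + 180 = (s + 5)*(s^2 + 36).
Partial fraction decomposition gives [4/(s + 5)] + [-3*s/(s^2 + 36)] + [-30/(s^2 + 36)].
Invert each term: 4/(s + 5) ↔ 4e^(-5t); -3·s/(s^2 + 36) ↔ -3cos(6t); -5·6/(s^2 + 36) ↔ -5sin(6t).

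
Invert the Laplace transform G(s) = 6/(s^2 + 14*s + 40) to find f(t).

f(t) = 2*exp(-7*t)*sinh(3*t)

Rewrite the denominator: s^2 + 14*s + 40 = (s + 7)^2 - 9.
The form in (s + 7) signals a first-shifting-theorem factor e^(-7t).
Since L{sinh(3t)} = 3/(s^2 - 9), the inverse is e^(-7*t)*sinh(3*t), scaled by 2.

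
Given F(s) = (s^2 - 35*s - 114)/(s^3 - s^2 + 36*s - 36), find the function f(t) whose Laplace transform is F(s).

f(t) = -4*exp(t) - 5*sin(6*t) + 5*cos(6*t)

Factor the denominator: s^3 - s^2 + 36*s - 36 = (s - 1)*(s^2 + 36).
Partial fraction decomposition gives [-4/(s - 1)] + [5*s/(s^2 + 36)] + [-30/(s^2 + 36)].
Invert each term: -4/(s - 1) ↔ -4e^(t); 5·s/(s^2 + 36) ↔ 5cos(6t); -5·6/(s^2 + 36) ↔ -5sin(6t).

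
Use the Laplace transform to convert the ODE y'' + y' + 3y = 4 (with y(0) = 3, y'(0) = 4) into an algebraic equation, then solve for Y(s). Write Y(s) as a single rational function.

Transform both sides with L{·}.
With L{y''} = s^2 Y - s·y(0) - y'(0) and L{y'} = sY - y(0), with y(0) = 3, y'(0) = 4: the LHS transforms to (s^2 + s + 3)Y - (3*s + 7).
The right side is L{4} = 4/s.
So (s^2 + s + 3)Y = 4/s + (3*s + 7).
Isolate Y and clear denominators.

Y(s) = (3*s^2 + 7*s + 4)/(s^3 + s^2 + 3*s)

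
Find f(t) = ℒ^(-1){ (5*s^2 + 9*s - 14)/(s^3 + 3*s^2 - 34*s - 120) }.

Factor the denominator: s^3 + 3*s^2 - 34*s - 120 = (s - 6)*(s + 4)*(s + 5).
Partial fraction decomposition gives [-3/(s + 4)] + [2/(s - 6)] + [6/(s + 5)].
Invert each term: -3/(s + 4) ↔ -3e^(-4t); 2/(s - 6) ↔ 2e^(6t); 6/(s + 5) ↔ 6e^(-5t).

f(t) = 2*exp(6*t) - 3*exp(-4*t) + 6*exp(-5*t)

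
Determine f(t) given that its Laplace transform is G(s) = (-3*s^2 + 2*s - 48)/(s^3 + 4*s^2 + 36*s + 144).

f(t) = sin(6*t) - cos(6*t) - 2*exp(-4*t)

Factor the denominator: s^3 + 4*s^2 + 36*s + 144 = (s + 4)*(s^2 + 36).
Partial fraction decomposition gives [-2/(s + 4)] + [-s/(s^2 + 36)] + [6/(s^2 + 36)].
Invert each term: -2/(s + 4) ↔ -2e^(-4t); -1·s/(s^2 + 36) ↔ -cos(6t); 1·6/(s^2 + 36) ↔ sin(6t).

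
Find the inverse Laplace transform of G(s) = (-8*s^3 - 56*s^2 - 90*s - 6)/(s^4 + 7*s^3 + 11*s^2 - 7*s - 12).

-4*exp(t) - 3*exp(-t) - 3*exp(-3*t) + 2*exp(-4*t)

Factor the denominator: s^4 + 7*s^3 + 11*s^2 - 7*s - 12 = (s - 1)*(s + 1)*(s + 3)*(s + 4).
Partial fraction decomposition gives [2/(s + 4)] + [-3/(s + 3)] + [-3/(s + 1)] + [-4/(s - 1)].
Invert each term: 2/(s + 4) ↔ 2e^(-4t); -3/(s + 3) ↔ -3e^(-3t); -3/(s + 1) ↔ -3e^(-t); -4/(s - 1) ↔ -4e^(t).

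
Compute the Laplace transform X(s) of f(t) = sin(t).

L{sin(t)} = 1/(s^2 + 1).

X(s) = 1/(s^2 + 1)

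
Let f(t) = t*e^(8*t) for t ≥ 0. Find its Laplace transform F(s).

L{e^(8t)} = 1/(s - 8).
Then apply L{t·g(t)} = -d/ds[G(s)] with G(s) = 1/(s - 8):
differentiating 1 time and applying the sign gives (s - 8)^(-2).

F(s) = (s - 8)^(-2)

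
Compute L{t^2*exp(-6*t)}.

2/(s + 6)^3

L{e^(-6t)} = 1/(s + 6).
Then apply L{t^2·g(t)} = (-1)^2 d^2/ds^2[G(s)] with G(s) = 1/(s + 6):
differentiating 2 times and applying the sign gives 2/(s + 6)^3.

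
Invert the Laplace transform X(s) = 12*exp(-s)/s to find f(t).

f(t) = Heaviside(t - 1)*(12)

The factor e^(-s) signals a time shift by c = 1 (second shifting theorem).
L{12} = 12/s, so L^-1{12/s} = 12.
Hence the inverse is u(t - 1) times that function evaluated at t - 1.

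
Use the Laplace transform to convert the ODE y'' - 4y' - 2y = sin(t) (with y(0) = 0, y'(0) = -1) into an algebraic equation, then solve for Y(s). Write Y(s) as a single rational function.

Laplace-transform each side.
The derivative rules (L{y''} = s^2 Y - s·y(0) - y'(0) and L{y'} = sY - y(0), with y(0) = 0, y'(0) = -1) turn the left side into (s^2 - 4*s - 2)Y - (-1).
The right side is L{sin(t)} = 1/(s^2 + 1).
So (s^2 - 4*s - 2)Y = 1/(s^2 + 1) + (-1).
Solve for Y(s) and write it as one ratio of polynomials.

Y(s) = -s^2/(s^4 - 4*s^3 - s^2 - 4*s - 2)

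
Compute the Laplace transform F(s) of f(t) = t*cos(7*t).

F(s) = (s - 7)*(s + 7)/(s^2 + 49)^2

L{cos(7t)} = s/(s^2 + 49).
Then apply L{t·g(t)} = -d/ds[G(s)] with G(s) = s/(s^2 + 49):
differentiating 1 time and applying the sign gives (s - 7)*(s + 7)/(s^2 + 49)^2.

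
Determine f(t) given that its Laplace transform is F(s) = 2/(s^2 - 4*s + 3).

f(t) = 2*exp(2*t)*sinh(t)

Rewrite the denominator: s^2 - 4*s + 3 = (s - 2)^2 - 1.
The form in (s - 2) signals a first-shifting-theorem factor e^(2t).
Since L{sinh(t)} = 1/(s^2 - 1), the inverse is e^(2*t)*sinh(t), scaled by 2.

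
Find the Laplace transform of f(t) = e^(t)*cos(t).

(s - 1)/((s - 1)^2 + 1)

L{cos(t)} = s/(s^2 + 1).
By the first shifting theorem, multiplying by e^(t) replaces s with s - 1.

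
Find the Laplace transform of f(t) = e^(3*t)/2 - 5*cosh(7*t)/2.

-5*s/(2*(s^2 - 49)) + 1/(2*(s - 3))

By linearity of the Laplace transform, transform each term separately.
(-5/2)·[L{cosh(7t)} = s/(s^2 - 49)]; (1/2)·[L{e^(3t)} = 1/(s - 3)].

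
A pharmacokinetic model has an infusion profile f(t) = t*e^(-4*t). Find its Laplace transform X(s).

L{t} = 1!/s^2 = 1/s^2.
By the first shifting theorem, multiplying by e^(-4t) replaces s with s + 4.

X(s) = (s + 4)^(-2)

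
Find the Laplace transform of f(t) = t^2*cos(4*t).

2*s*(s^2 - 48)/(s^2 + 16)^3

L{cos(4t)} = s/(s^2 + 16).
Then apply L{t^2·g(t)} = (-1)^2 d^2/ds^2[G(s)] with G(s) = s/(s^2 + 16):
differentiating 2 times and applying the sign gives 2*s*(s^2 - 48)/(s^2 + 16)^3.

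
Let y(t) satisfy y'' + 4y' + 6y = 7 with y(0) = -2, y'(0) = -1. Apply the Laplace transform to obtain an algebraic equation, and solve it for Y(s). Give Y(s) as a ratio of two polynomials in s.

Laplace-transform each side.
Using L{y''} = s^2 Y - s·y(0) - y'(0) and L{y'} = sY - y(0), with y(0) = -2, y'(0) = -1, the left side becomes (s^2 + 4*s + 6)Y - (-2*s - 9).
The right side is L{7} = 7/s.
So (s^2 + 4*s + 6)Y = 7/s + (-2*s - 9).
Solve for Y(s) and write it as one ratio of polynomials.

Y(s) = (-2*s^2 - 9*s + 7)/(s^3 + 4*s^2 + 6*s)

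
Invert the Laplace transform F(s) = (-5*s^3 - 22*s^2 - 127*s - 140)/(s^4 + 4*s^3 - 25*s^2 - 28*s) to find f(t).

f(t) = -6*exp(4*t) + 5 - exp(-t) - 3*exp(-7*t)

Factor the denominator: s^4 + 4*s^3 - 25*s^2 - 28*s = s*(s - 4)*(s + 1)*(s + 7).
Partial fraction decomposition gives [-3/(s + 7)] + [5/s] + [-1/(s + 1)] + [-6/(s - 4)].
Invert each term: -3/(s + 7) ↔ -3e^(-7t); 5/(s - 0) ↔ 5e^(0t); -1/(s + 1) ↔ -e^(-t); -6/(s - 4) ↔ -6e^(4t).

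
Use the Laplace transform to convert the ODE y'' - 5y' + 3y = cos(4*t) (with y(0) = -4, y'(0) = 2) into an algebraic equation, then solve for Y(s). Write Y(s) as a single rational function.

Y(s) = (-4*s^3 + 22*s^2 - 63*s + 352)/(s^4 - 5*s^3 + 19*s^2 - 80*s + 48)

Take the Laplace transform of both sides.
With L{y''} = s^2 Y - s·y(0) - y'(0) and L{y'} = sY - y(0), with y(0) = -4, y'(0) = 2: the LHS transforms to (s^2 - 5*s + 3)Y - (-4*s + 22).
The right side is L{cos(4*t)} = s/(s^2 + 16).
So (s^2 - 5*s + 3)Y = s/(s^2 + 16) + (-4*s + 22).
Solve for Y(s) and write it as one ratio of polynomials.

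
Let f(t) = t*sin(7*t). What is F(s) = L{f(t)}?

L{sin(7t)} = 7/(s^2 + 49).
Then apply L{t·g(t)} = -d/ds[G(s)] with G(s) = 7/(s^2 + 49):
differentiating 1 time and applying the sign gives 14*s/(s^2 + 49)^2.

F(s) = 14*s/(s^2 + 49)^2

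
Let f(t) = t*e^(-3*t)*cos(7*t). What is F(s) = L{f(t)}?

L{cos(7t)} = s/(s^2 + 49).
Multiplying by e^(-3t) shifts s → s + 3, so L{e^(-3*t)*cos(7*t)} = (s + 3)/((s + 3)^2 + 49).
Then apply L{t·g(t)} = -d/ds[G(s)] with G(s) = (s + 3)/((s + 3)^2 + 49):
differentiating 1 time and applying the sign gives (s - 4)*(s + 10)/(s^2 + 6*s + 58)^2.

F(s) = (s - 4)*(s + 10)/(s^2 + 6*s + 58)^2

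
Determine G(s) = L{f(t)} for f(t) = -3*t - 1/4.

G(s) = -1/(4*s) - 3/s^2

The transform is linear, so treat each term independently.
L{-1/4} = (-1/4)/s; (-3)·[L{t} = 1!/s^2 = 1/s^2].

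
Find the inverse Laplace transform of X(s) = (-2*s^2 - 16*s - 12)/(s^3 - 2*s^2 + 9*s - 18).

Factor the denominator: s^3 - 2*s^2 + 9*s - 18 = (s - 2)*(s^2 + 9).
Partial fraction decomposition gives [-4/(s - 2)] + [2*s/(s^2 + 9)] + [-12/(s^2 + 9)].
Invert each term: -4/(s - 2) ↔ -4e^(2t); 2·s/(s^2 + 9) ↔ 2cos(3t); -4·3/(s^2 + 9) ↔ -4sin(3t).

-4*exp(2*t) - 4*sin(3*t) + 2*cos(3*t)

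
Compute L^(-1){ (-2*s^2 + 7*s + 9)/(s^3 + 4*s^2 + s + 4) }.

Factor the denominator: s^3 + 4*s^2 + s + 4 = (s + 4)*(s^2 + 1).
Partial fraction decomposition gives [-3/(s + 4)] + [s/(s^2 + 1)] + [3/(s^2 + 1)].
Invert each term: -3/(s + 4) ↔ -3e^(-4t); 1·s/(s^2 + 1) ↔ cos(t); 3·1/(s^2 + 1) ↔ 3sin(t).

3*sin(t) + cos(t) - 3*exp(-4*t)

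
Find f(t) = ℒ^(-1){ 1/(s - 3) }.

f(t) = exp(3*t)

Since L{e^(3t)} = 1/(s - 3), the inverse is exp(3*t).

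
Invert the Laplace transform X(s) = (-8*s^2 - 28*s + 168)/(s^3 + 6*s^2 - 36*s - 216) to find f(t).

Factor the denominator: s^3 + 6*s^2 - 36*s - 216 = (s - 6)*(s + 6)^2.
Partial fraction decomposition gives [-6/(s + 6)] + [-4/(s + 6)^2] + [-2/(s - 6)].
Invert each term: -6/(s + 6) ↔ -6e^(-6t); -4/(s + 6)^2 ↔ -4t·e^(-6t); -2/(s - 6) ↔ -2e^(6t).

f(t) = -4*t*exp(-6*t) - 2*exp(6*t) - 6*exp(-6*t)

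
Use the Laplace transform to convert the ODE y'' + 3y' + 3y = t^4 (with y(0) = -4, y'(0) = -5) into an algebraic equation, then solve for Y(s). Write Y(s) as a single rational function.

Transform both sides with L{·}.
Using L{y''} = s^2 Y - s·y(0) - y'(0) and L{y'} = sY - y(0), with y(0) = -4, y'(0) = -5, the left side becomes (s^2 + 3*s + 3)Y - (-4*s - 17).
The right side is L{t^4} = 24/s^5.
So (s^2 + 3*s + 3)Y = 24/s^5 + (-4*s - 17).
Divide through and combine into a single rational function.

Y(s) = (-4*s^6 - 17*s^5 + 24)/(s^7 + 3*s^6 + 3*s^5)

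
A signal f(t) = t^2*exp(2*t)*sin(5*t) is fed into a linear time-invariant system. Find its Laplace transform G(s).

G(s) = 10*(3*s^2 - 12*s - 13)/(s^2 - 4*s + 29)^3

L{sin(5t)} = 5/(s^2 + 25).
Multiplying by e^(2t) shifts s → s - 2, so L{exp(2*t)*sin(5*t)} = 5/((s - 2)^2 + 25).
Then apply L{t^2·g(t)} = (-1)^2 d^2/ds^2[H(s)] with H(s) = 5/((s - 2)^2 + 25):
differentiating 2 times and applying the sign gives 10*(3*s^2 - 12*s - 13)/(s^2 - 4*s + 29)^3.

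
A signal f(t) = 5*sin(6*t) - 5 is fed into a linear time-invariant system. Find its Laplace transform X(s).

Apply the Laplace transform termwise.
L{-5} = -5/s; (5)·[L{sin(6t)} = 6/(s^2 + 36)].

X(s) = 30/(s^2 + 36) - 5/s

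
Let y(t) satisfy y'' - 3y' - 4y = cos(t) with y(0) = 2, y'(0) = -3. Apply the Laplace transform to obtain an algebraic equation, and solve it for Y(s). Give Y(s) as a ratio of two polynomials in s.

Apply the Laplace transform to the equation.
The derivative rules (L{y''} = s^2 Y - s·y(0) - y'(0) and L{y'} = sY - y(0), with y(0) = 2, y'(0) = -3) turn the left side into (s^2 - 3*s - 4)Y - (2*s - 9).
The right side is L{cos(t)} = s/(s^2 + 1).
So (s^2 - 3*s - 4)Y = s/(s^2 + 1) + (2*s - 9).
Divide through and combine into a single rational function.

Y(s) = (2*s^3 - 9*s^2 + 3*s - 9)/(s^4 - 3*s^3 - 3*s^2 - 3*s - 4)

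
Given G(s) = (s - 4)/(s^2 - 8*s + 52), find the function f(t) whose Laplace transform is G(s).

Rewrite the denominator: s^2 - 8*s + 52 = (s - 4)^2 + 36.
The form in (s - 4) signals a first-shifting-theorem factor e^(4t).
Since L{cos(6t)} = s/(s^2 + 36), the inverse is e^(4*t)*cos(6*t).

f(t) = exp(4*t)*cos(6*t)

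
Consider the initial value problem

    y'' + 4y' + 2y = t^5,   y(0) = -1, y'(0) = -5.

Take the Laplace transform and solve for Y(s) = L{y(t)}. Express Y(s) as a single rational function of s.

Y(s) = (-s^7 - 9*s^6 + 120)/(s^8 + 4*s^7 + 2*s^6)

Take the Laplace transform of both sides.
Using L{y''} = s^2 Y - s·y(0) - y'(0) and L{y'} = sY - y(0), with y(0) = -1, y'(0) = -5, the left side becomes (s^2 + 4*s + 2)Y - (-s - 9).
The right side is L{t^5} = 120/s^6.
So (s^2 + 4*s + 2)Y = 120/s^6 + (-s - 9).
Isolate Y and clear denominators.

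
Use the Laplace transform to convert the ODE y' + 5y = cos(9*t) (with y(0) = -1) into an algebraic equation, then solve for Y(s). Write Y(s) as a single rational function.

Apply the Laplace transform to the equation.
The derivative rules (L{y'} = sY - y(0) = sY - (-1)) turn the left side into (s + 5)Y - (-1).
The right side is L{cos(9*t)} = s/(s^2 + 81).
So (s + 5)Y = s/(s^2 + 81) + (-1).
Solve for Y(s) and write it as one ratio of polynomials.

Y(s) = (-s^2 + s - 81)/(s^3 + 5*s^2 + 81*s + 405)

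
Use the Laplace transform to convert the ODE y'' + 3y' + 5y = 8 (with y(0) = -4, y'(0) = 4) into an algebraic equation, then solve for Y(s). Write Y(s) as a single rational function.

Transform both sides with L{·}.
The derivative rules (L{y''} = s^2 Y - s·y(0) - y'(0) and L{y'} = sY - y(0), with y(0) = -4, y'(0) = 4) turn the left side into (s^2 + 3*s + 5)Y - (-4*s - 8).
The right side is L{8} = 8/s.
So (s^2 + 3*s + 5)Y = 8/s + (-4*s - 8).
Divide through and combine into a single rational function.

Y(s) = (-4*s^2 - 8*s + 8)/(s^3 + 3*s^2 + 5*s)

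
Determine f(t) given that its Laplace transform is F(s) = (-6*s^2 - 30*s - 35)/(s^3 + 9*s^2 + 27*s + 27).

Factor the denominator: s^3 + 9*s^2 + 27*s + 27 = (s + 3)^3.
Partial fraction decomposition gives [-6/(s + 3)] + [6/(s + 3)^2] + [(s + 3)^(-3)].
Invert each term: -6/(s + 3) ↔ -6e^(-3t); 6/(s + 3)^2 ↔ 6t·e^(-3t); 1/(s + 3)^3 ↔ (1/2)t^2·e^(-3t).

f(t) = t^2*exp(-3*t)/2 + 6*t*exp(-3*t) - 6*exp(-3*t)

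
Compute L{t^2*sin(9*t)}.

54*(s^2 - 27)/(s^2 + 81)^3

L{sin(9t)} = 9/(s^2 + 81).
Then apply L{t^2·g(t)} = (-1)^2 d^2/ds^2[G(s)] with G(s) = 9/(s^2 + 81):
differentiating 2 times and applying the sign gives 54*(s^2 - 27)/(s^2 + 81)^3.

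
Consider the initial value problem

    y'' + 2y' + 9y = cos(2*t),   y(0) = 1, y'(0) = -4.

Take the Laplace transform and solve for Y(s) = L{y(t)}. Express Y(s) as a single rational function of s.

Y(s) = (s^3 - 2*s^2 + 5*s - 8)/(s^4 + 2*s^3 + 13*s^2 + 8*s + 36)

Apply the Laplace transform to the equation.
The derivative rules (L{y''} = s^2 Y - s·y(0) - y'(0) and L{y'} = sY - y(0), with y(0) = 1, y'(0) = -4) turn the left side into (s^2 + 2*s + 9)Y - (s - 2).
The right side is L{cos(2*t)} = s/(s^2 + 4).
So (s^2 + 2*s + 9)Y = s/(s^2 + 4) + (s - 2).
Isolate Y and clear denominators.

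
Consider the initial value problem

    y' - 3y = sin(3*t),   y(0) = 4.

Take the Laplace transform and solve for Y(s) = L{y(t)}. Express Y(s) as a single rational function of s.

Transform both sides with L{·}.
Using L{y'} = sY - y(0) = sY - 4, the left side becomes (s - 3)Y - (4).
The right side is L{sin(3*t)} = 3/(s^2 + 9).
So (s - 3)Y = 3/(s^2 + 9) + (4).
Solve for Y(s) and write it as one ratio of polynomials.

Y(s) = (4*s^2 + 39)/(s^3 - 3*s^2 + 9*s - 27)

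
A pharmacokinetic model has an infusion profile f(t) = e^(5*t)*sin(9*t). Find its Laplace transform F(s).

F(s) = 9/((s - 5)^2 + 81)

L{sin(9t)} = 9/(s^2 + 81).
By the first shifting theorem, multiplying by e^(5t) replaces s with s - 5.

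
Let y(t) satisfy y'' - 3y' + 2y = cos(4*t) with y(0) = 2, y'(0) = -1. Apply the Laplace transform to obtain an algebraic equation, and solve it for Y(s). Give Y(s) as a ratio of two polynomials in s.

Y(s) = (2*s^3 - 7*s^2 + 33*s - 112)/(s^4 - 3*s^3 + 18*s^2 - 48*s + 32)

Laplace-transform each side.
Using L{y''} = s^2 Y - s·y(0) - y'(0) and L{y'} = sY - y(0), with y(0) = 2, y'(0) = -1, the left side becomes (s^2 - 3*s + 2)Y - (2*s - 7).
The right side is L{cos(4*t)} = s/(s^2 + 16).
So (s^2 - 3*s + 2)Y = s/(s^2 + 16) + (2*s - 7).
Solve for Y(s) and write it as one ratio of polynomials.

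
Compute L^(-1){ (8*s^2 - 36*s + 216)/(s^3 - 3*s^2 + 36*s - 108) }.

4*exp(3*t) - 4*sin(6*t) + 4*cos(6*t)

Factor the denominator: s^3 - 3*s^2 + 36*s - 108 = (s - 3)*(s^2 + 36).
Partial fraction decomposition gives [4/(s - 3)] + [4*s/(s^2 + 36)] + [-24/(s^2 + 36)].
Invert each term: 4/(s - 3) ↔ 4e^(3t); 4·s/(s^2 + 36) ↔ 4cos(6t); -4·6/(s^2 + 36) ↔ -4sin(6t).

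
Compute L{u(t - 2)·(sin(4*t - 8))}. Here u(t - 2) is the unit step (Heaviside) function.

4*exp(-2*s)/(s^2 + 16)

By the second shifting theorem, L{u(t - c)·g(t - c)} = e^(-cs)·G(s) with c = 2 and G(s) = L{g(t)}.
L{sin(4t)} = 4/(s^2 + 16).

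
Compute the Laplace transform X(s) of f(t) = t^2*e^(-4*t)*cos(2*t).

L{cos(2t)} = s/(s^2 + 4).
Multiplying by e^(-4t) shifts s → s + 4, so L{e^(-4*t)*cos(2*t)} = (s + 4)/((s + 4)^2 + 4).
Then apply L{t^2·g(t)} = (-1)^2 d^2/ds^2[G(s)] with G(s) = (s + 4)/((s + 4)^2 + 4):
differentiating 2 times and applying the sign gives 2*(s + 4)*(s^2 + 8*s + 4)/(s^2 + 8*s + 20)^3.

X(s) = 2*(s + 4)*(s^2 + 8*s + 4)/(s^2 + 8*s + 20)^3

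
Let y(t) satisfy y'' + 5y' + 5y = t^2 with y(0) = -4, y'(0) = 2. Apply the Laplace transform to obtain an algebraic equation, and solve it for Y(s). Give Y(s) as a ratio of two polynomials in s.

Y(s) = (-4*s^4 - 18*s^3 + 2)/(s^5 + 5*s^4 + 5*s^3)

Take the Laplace transform of both sides.
The derivative rules (L{y''} = s^2 Y - s·y(0) - y'(0) and L{y'} = sY - y(0), with y(0) = -4, y'(0) = 2) turn the left side into (s^2 + 5*s + 5)Y - (-4*s - 18).
The right side is L{t^2} = 2/s^3.
So (s^2 + 5*s + 5)Y = 2/s^3 + (-4*s - 18).
Divide through and combine into a single rational function.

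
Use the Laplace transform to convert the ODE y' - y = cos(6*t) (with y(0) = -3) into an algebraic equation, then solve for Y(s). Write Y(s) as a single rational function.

Y(s) = (-3*s^2 + s - 108)/(s^3 - s^2 + 36*s - 36)

Transform both sides with L{·}.
With L{y'} = sY - y(0) = sY - (-3): the LHS transforms to (s - 1)Y - (-3).
The right side is L{cos(6*t)} = s/(s^2 + 36).
So (s - 1)Y = s/(s^2 + 36) + (-3).
Isolate Y and clear denominators.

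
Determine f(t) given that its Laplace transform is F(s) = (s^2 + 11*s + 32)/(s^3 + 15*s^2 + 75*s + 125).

f(t) = t^2*exp(-5*t) + t*exp(-5*t) + exp(-5*t)

Factor the denominator: s^3 + 15*s^2 + 75*s + 125 = (s + 5)^3.
Partial fraction decomposition gives [1/(s + 5)] + [(s + 5)^(-2)] + [2/(s + 5)^3].
Invert each term: 1/(s + 5) ↔ e^(-5t); 1/(s + 5)^2 ↔ t·e^(-5t); 2/(s + 5)^3 ↔ (1)t^2·e^(-5t).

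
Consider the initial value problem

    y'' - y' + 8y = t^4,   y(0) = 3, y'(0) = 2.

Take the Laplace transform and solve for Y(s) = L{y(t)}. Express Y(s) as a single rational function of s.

Y(s) = (3*s^6 - s^5 + 24)/(s^7 - s^6 + 8*s^5)

Laplace-transform each side.
The derivative rules (L{y''} = s^2 Y - s·y(0) - y'(0) and L{y'} = sY - y(0), with y(0) = 3, y'(0) = 2) turn the left side into (s^2 - s + 8)Y - (3*s - 1).
The right side is L{t^4} = 24/s^5.
So (s^2 - s + 8)Y = 24/s^5 + (3*s - 1).
Solve for Y(s) and write it as one ratio of polynomials.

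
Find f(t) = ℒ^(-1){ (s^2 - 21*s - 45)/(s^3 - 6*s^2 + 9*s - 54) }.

Factor the denominator: s^3 - 6*s^2 + 9*s - 54 = (s - 6)*(s^2 + 9).
Partial fraction decomposition gives [-3/(s - 6)] + [4*s/(s^2 + 9)] + [3/(s^2 + 9)].
Invert each term: -3/(s - 6) ↔ -3e^(6t); 4·s/(s^2 + 9) ↔ 4cos(3t); 1·3/(s^2 + 9) ↔ sin(3t).

f(t) = -3*exp(6*t) + sin(3*t) + 4*cos(3*t)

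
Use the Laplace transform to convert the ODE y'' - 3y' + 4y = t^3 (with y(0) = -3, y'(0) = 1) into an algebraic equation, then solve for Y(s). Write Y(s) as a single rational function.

Y(s) = (-3*s^5 + 10*s^4 + 6)/(s^6 - 3*s^5 + 4*s^4)

Transform both sides with L{·}.
With L{y''} = s^2 Y - s·y(0) - y'(0) and L{y'} = sY - y(0), with y(0) = -3, y'(0) = 1: the LHS transforms to (s^2 - 3*s + 4)Y - (-3*s + 10).
The right side is L{t^3} = 6/s^4.
So (s^2 - 3*s + 4)Y = 6/s^4 + (-3*s + 10).
Divide through and combine into a single rational function.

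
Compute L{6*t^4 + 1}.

1/s + 144/s^5

The transform is linear, so treat each term independently.
(6)·[L{t^4} = 4!/s^5 = 24/s^5]; L{1} = 1/s.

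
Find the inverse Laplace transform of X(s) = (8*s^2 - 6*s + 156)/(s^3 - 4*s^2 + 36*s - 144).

5*exp(4*t) + sin(6*t) + 3*cos(6*t)

Factor the denominator: s^3 - 4*s^2 + 36*s - 144 = (s - 4)*(s^2 + 36).
Partial fraction decomposition gives [5/(s - 4)] + [3*s/(s^2 + 36)] + [6/(s^2 + 36)].
Invert each term: 5/(s - 4) ↔ 5e^(4t); 3·s/(s^2 + 36) ↔ 3cos(6t); 1·6/(s^2 + 36) ↔ sin(6t).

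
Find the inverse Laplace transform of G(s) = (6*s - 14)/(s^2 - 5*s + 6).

4*exp(3*t) + 2*exp(2*t)

Factor the denominator: s^2 - 5*s + 6 = (s - 3)*(s - 2).
Partial fraction decomposition gives [2/(s - 2)] + [4/(s - 3)].
Invert each term: 2/(s - 2) ↔ 2e^(2t); 4/(s - 3) ↔ 4e^(3t).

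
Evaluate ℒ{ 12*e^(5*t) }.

L{12} = 12/s.
By the first shifting theorem, multiplying by e^(5t) replaces s with s - 5.

12/(s - 5)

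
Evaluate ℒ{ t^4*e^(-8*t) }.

L{t^4} = 4!/s^5 = 24/s^5.
By the first shifting theorem, multiplying by e^(-8t) replaces s with s + 8.

24/(s + 8)^5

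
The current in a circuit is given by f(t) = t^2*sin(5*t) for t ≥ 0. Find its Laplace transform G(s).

G(s) = 10*(3*s^2 - 25)/(s^2 + 25)^3

L{sin(5t)} = 5/(s^2 + 25).
Then apply L{t^2·g(t)} = (-1)^2 d^2/ds^2[H(s)] with H(s) = 5/(s^2 + 25):
differentiating 2 times and applying the sign gives 10*(3*s^2 - 25)/(s^2 + 25)^3.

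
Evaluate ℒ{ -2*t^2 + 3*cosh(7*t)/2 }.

3*s/(2*(s^2 - 49)) - 4/s^3

By linearity of the Laplace transform, transform each term separately.
(-2)·[L{t^2} = 2!/s^3 = 2/s^3]; (3/2)·[L{cosh(7t)} = s/(s^2 - 49)].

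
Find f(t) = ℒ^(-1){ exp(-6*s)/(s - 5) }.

The factor e^(-6s) signals a time shift by c = 6 (second shifting theorem).
L{e^(5t)} = 1/(s - 5), so L^-1{1/(s - 5)} = exp(5*t).
Hence the inverse is u(t - 6) times that function evaluated at t - 6.

f(t) = Heaviside(t - 6)*(exp(5*t - 30))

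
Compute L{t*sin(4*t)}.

8*s/(s^2 + 16)^2

L{sin(4t)} = 4/(s^2 + 16).
Then apply L{t·g(t)} = -d/ds[G(s)] with G(s) = 4/(s^2 + 16):
differentiating 1 time and applying the sign gives 8*s/(s^2 + 16)^2.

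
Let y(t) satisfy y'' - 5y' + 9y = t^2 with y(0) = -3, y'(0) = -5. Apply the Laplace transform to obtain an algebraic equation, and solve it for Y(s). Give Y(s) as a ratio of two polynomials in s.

Y(s) = (-3*s^4 + 10*s^3 + 2)/(s^5 - 5*s^4 + 9*s^3)

Apply the Laplace transform to the equation.
With L{y''} = s^2 Y - s·y(0) - y'(0) and L{y'} = sY - y(0), with y(0) = -3, y'(0) = -5: the LHS transforms to (s^2 - 5*s + 9)Y - (-3*s + 10).
The right side is L{t^2} = 2/s^3.
So (s^2 - 5*s + 9)Y = 2/s^3 + (-3*s + 10).
Divide through and combine into a single rational function.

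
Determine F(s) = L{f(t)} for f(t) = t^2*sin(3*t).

L{sin(3t)} = 3/(s^2 + 9).
Then apply L{t^2·g(t)} = (-1)^2 d^2/ds^2[G(s)] with G(s) = 3/(s^2 + 9):
differentiating 2 times and applying the sign gives 18*(s^2 - 3)/(s^2 + 9)^3.

F(s) = 18*(s^2 - 3)/(s^2 + 9)^3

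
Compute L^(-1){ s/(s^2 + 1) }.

cos(t)

Since L{cos(t)} = s/(s^2 + 1), the inverse is cos(t).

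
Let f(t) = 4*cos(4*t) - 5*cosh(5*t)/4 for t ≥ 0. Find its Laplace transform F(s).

Apply the Laplace transform termwise.
(-5/4)·[L{cosh(5t)} = s/(s^2 - 25)]; (4)·[L{cos(4t)} = s/(s^2 + 16)].

F(s) = 4*s/(s^2 + 16) - 5*s/(4*(s^2 - 25))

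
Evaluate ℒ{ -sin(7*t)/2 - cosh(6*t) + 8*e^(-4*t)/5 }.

Apply the Laplace transform termwise.
(-1/2)·[L{sin(7t)} = 7/(s^2 + 49)]; (-1)·[L{cosh(6t)} = s/(s^2 - 36)]; (8/5)·[L{e^(-4t)} = 1/(s + 4)].

-s/(s^2 - 36) - 7/(2*(s^2 + 49)) + 8/(5*(s + 4))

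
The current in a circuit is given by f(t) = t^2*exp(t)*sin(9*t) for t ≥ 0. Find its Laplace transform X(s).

X(s) = 54*(s^2 - 2*s - 26)/(s^2 - 2*s + 82)^3

L{sin(9t)} = 9/(s^2 + 81).
Multiplying by e^(t) shifts s → s - 1, so L{exp(t)*sin(9*t)} = 9/((s - 1)^2 + 81).
Then apply L{t^2·g(t)} = (-1)^2 d^2/ds^2[G(s)] with G(s) = 9/((s - 1)^2 + 81):
differentiating 2 times and applying the sign gives 54*(s^2 - 2*s - 26)/(s^2 - 2*s + 82)^3.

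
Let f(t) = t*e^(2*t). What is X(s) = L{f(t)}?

L{e^(2t)} = 1/(s - 2).
Then apply L{t·g(t)} = -d/ds[G(s)] with G(s) = 1/(s - 2):
differentiating 1 time and applying the sign gives (s - 2)^(-2).

X(s) = (s - 2)^(-2)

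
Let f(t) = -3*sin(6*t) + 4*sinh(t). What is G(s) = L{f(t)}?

Apply the Laplace transform termwise.
(-3)·[L{sin(6t)} = 6/(s^2 + 36)]; (4)·[L{sinh(t)} = 1/(s^2 - 1)].

G(s) = -18/(s^2 + 36) + 4/(s^2 - 1)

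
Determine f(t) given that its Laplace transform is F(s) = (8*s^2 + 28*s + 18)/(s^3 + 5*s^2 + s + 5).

Factor the denominator: s^3 + 5*s^2 + s + 5 = (s + 5)*(s^2 + 1).
Partial fraction decomposition gives [3/(s + 5)] + [5*s/(s^2 + 1)] + [3/(s^2 + 1)].
Invert each term: 3/(s + 5) ↔ 3e^(-5t); 5·s/(s^2 + 1) ↔ 5cos(t); 3·1/(s^2 + 1) ↔ 3sin(t).

f(t) = 3*sin(t) + 5*cos(t) + 3*exp(-5*t)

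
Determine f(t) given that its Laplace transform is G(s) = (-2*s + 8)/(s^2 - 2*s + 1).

f(t) = 6*t*exp(t) - 2*exp(t)

Factor the denominator: s^2 - 2*s + 1 = (s - 1)^2.
Partial fraction decomposition gives [-2/(s - 1)] + [6/(s - 1)^2].
Invert each term: -2/(s - 1) ↔ -2e^(t); 6/(s - 1)^2 ↔ 6t·e^(t).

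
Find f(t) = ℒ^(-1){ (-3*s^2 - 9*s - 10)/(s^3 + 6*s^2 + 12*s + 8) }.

Factor the denominator: s^3 + 6*s^2 + 12*s + 8 = (s + 2)^3.
Partial fraction decomposition gives [-3/(s + 2)] + [3/(s + 2)^2] + [-4/(s + 2)^3].
Invert each term: -3/(s + 2) ↔ -3e^(-2t); 3/(s + 2)^2 ↔ 3t·e^(-2t); -4/(s + 2)^3 ↔ (-2)t^2·e^(-2t).

f(t) = -2*t^2*exp(-2*t) + 3*t*exp(-2*t) - 3*exp(-2*t)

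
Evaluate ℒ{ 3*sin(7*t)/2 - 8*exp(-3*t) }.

Apply the Laplace transform termwise.
(-8)·[L{e^(-3t)} = 1/(s + 3)]; (3/2)·[L{sin(7t)} = 7/(s^2 + 49)].

21/(2*(s^2 + 49)) - 8/(s + 3)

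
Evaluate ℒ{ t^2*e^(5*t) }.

L{t^2} = 2!/s^3 = 2/s^3.
By the first shifting theorem, multiplying by e^(5t) replaces s with s - 5.

2/(s - 5)^3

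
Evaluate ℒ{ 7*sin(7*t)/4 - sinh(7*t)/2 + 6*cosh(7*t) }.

Apply the Laplace transform termwise.
(6)·[L{cosh(7t)} = s/(s^2 - 49)]; (-1/2)·[L{sinh(7t)} = 7/(s^2 - 49)]; (7/4)·[L{sin(7t)} = 7/(s^2 + 49)].

6*s/(s^2 - 49) + 49/(4*(s^2 + 49)) - 7/(2*(s^2 - 49))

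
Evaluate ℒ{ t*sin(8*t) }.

16*s/(s^2 + 64)^2

L{sin(8t)} = 8/(s^2 + 64).
Then apply L{t·g(t)} = -d/ds[H(s)] with H(s) = 8/(s^2 + 64):
differentiating 1 time and applying the sign gives 16*s/(s^2 + 64)^2.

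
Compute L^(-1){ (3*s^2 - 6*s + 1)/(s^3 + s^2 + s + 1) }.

Factor the denominator: s^3 + s^2 + s + 1 = (s + 1)*(s^2 + 1).
Partial fraction decomposition gives [5/(s + 1)] + [-2*s/(s^2 + 1)] + [-4/(s^2 + 1)].
Invert each term: 5/(s + 1) ↔ 5e^(-t); -2·s/(s^2 + 1) ↔ -2cos(t); -4·1/(s^2 + 1) ↔ -4sin(t).

-4*sin(t) - 2*cos(t) + 5*exp(-t)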